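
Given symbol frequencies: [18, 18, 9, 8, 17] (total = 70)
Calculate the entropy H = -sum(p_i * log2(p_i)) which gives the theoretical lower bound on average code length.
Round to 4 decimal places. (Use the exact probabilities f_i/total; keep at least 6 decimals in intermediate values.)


Per-symbol terms -p_i * log2(p_i) with p_i = f_i/70:
  p = 18/70 = 0.257143: log2(p) = -1.959358, -p*log2(p) = 0.503835
  p = 18/70 = 0.257143: log2(p) = -1.959358, -p*log2(p) = 0.503835
  p = 9/70 = 0.128571: log2(p) = -2.959358, -p*log2(p) = 0.380489
  p = 8/70 = 0.114286: log2(p) = -3.129283, -p*log2(p) = 0.357632
  p = 17/70 = 0.242857: log2(p) = -2.041820, -p*log2(p) = 0.495871
H = 0.503835 + 0.503835 + 0.380489 + 0.357632 + 0.495871 = 2.241662

H = 2.2417 bits/symbol


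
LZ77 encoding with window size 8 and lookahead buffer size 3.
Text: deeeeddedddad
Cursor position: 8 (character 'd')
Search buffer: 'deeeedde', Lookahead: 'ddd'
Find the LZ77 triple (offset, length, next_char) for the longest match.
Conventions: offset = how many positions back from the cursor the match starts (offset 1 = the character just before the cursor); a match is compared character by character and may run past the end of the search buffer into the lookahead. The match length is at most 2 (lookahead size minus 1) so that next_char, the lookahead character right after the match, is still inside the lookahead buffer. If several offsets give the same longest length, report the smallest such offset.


Try each offset into the search buffer:
  offset=1 (pos 7, char 'e'): match length 0
  offset=2 (pos 6, char 'd'): match length 1
  offset=3 (pos 5, char 'd'): match length 2
  offset=4 (pos 4, char 'e'): match length 0
  offset=5 (pos 3, char 'e'): match length 0
  offset=6 (pos 2, char 'e'): match length 0
  offset=7 (pos 1, char 'e'): match length 0
  offset=8 (pos 0, char 'd'): match length 1
Longest match has length 2 at offset 3.
next_char = character at position 8 + 2 = 10 -> 'd'

Best match: offset=3, length=2 (matching 'dd' starting at position 5)
LZ77 triple: (3, 2, 'd')


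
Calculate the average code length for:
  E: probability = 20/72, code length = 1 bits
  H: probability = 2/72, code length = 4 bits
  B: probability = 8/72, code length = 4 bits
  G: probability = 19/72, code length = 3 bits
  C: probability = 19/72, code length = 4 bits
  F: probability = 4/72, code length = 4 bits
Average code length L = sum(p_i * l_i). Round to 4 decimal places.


Weighted contributions p_i * l_i:
  E: (20/72) * 1 = 20/72
  H: (2/72) * 4 = 8/72
  B: (8/72) * 4 = 32/72
  G: (19/72) * 3 = 57/72
  C: (19/72) * 4 = 76/72
  F: (4/72) * 4 = 16/72
Sum = (20 + 8 + 32 + 57 + 76 + 16)/72 = 209/72

L = 209/72 = 2.9028 bits/symbol


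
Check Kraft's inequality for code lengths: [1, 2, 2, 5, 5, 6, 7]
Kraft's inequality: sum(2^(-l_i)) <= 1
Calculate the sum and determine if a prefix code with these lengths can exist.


Sum = 2^(-1) + 2^(-2) + 2^(-2) + 2^(-5) + 2^(-5) + 2^(-6) + 2^(-7)
    = 0.5 + 0.25 + 0.25 + 0.03125 + 0.03125 + 0.015625 + 0.0078125
    = 139/128 = 1.0859375
Since 1.0859375 > 1, Kraft's inequality is NOT satisfied.
A prefix code with these lengths CANNOT exist.

Kraft sum = 1.0859375. Not satisfied.


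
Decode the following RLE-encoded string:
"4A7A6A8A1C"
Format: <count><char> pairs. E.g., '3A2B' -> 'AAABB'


Expanding each <count><char> pair:
  4A -> 'AAAA'
  7A -> 'AAAAAAA'
  6A -> 'AAAAAA'
  8A -> 'AAAAAAAA'
  1C -> 'C'

Decoded = AAAAAAAAAAAAAAAAAAAAAAAAAC


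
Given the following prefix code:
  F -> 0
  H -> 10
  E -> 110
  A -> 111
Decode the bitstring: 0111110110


Decoding step by step:
Bits 0 -> F
Bits 111 -> A
Bits 110 -> E
Bits 110 -> E


Decoded message: FAEE


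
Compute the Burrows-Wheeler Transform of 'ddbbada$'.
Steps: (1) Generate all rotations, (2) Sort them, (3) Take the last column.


Rotations (sorted):
  0: $ddbbada -> last char: a
  1: a$ddbbad -> last char: d
  2: ada$ddbb -> last char: b
  3: bada$ddb -> last char: b
  4: bbada$dd -> last char: d
  5: da$ddbba -> last char: a
  6: dbbada$d -> last char: d
  7: ddbbada$ -> last char: $


BWT = adbbdad$


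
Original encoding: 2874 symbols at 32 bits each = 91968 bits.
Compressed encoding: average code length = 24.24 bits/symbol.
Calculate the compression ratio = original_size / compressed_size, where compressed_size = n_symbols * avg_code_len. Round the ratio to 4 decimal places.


original_size = n_symbols * orig_bits = 2874 * 32 = 91968 bits
compressed_size = n_symbols * avg_code_len = 2874 * 24.24 = 69665.76 bits
ratio = original_size / compressed_size = 91968 / 69665.76 = 1.3201

Compression ratio = 1.3201


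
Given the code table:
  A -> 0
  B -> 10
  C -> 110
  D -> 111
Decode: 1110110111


Decoding:
111 -> D
0 -> A
110 -> C
111 -> D


Result: DACD


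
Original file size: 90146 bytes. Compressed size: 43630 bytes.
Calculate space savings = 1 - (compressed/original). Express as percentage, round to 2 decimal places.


ratio = compressed/original = 43630/90146 = 0.483993
savings = 1 - ratio = 1 - 0.483993 = 0.516007
as a percentage: 0.516007 * 100 = 51.6%

Space savings = 1 - 43630/90146 = 51.6%


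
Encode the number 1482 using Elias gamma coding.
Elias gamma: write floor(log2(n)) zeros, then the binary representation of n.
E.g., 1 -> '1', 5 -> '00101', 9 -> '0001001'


num_bits = floor(log2(1482)) + 1 = 11
leading_zeros = num_bits - 1 = 10
binary(1482) = 10111001010

Elias gamma(1482) = '0000000000' + '10111001010' = 000000000010111001010 (21 bits)


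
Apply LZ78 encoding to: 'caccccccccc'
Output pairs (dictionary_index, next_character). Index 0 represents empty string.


LZ78 encoding steps:
Dictionary: {0: ''}
Step 1: w='' (idx 0), next='c' -> output (0, 'c'), add 'c' as idx 1
Step 2: w='' (idx 0), next='a' -> output (0, 'a'), add 'a' as idx 2
Step 3: w='c' (idx 1), next='c' -> output (1, 'c'), add 'cc' as idx 3
Step 4: w='cc' (idx 3), next='c' -> output (3, 'c'), add 'ccc' as idx 4
Step 5: w='ccc' (idx 4), next='c' -> output (4, 'c'), add 'cccc' as idx 5


Encoded: [(0, 'c'), (0, 'a'), (1, 'c'), (3, 'c'), (4, 'c')]


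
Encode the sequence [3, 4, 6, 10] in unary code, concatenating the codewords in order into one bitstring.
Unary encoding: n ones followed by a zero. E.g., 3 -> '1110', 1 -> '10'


Encode each number as n ones followed by a terminating 0:
  3 -> 1110 (4 bits)
  4 -> 11110 (5 bits)
  6 -> 1111110 (7 bits)
  10 -> 11111111110 (11 bits)
Total length = 4 + 5 + 7 + 11 = 27 bits.

Unary([3, 4, 6, 10]) = 111011110111111011111111110 (27 bits)


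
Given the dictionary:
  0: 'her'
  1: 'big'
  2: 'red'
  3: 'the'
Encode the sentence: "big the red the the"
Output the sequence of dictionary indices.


Look up each word in the dictionary:
  'big' -> 1
  'the' -> 3
  'red' -> 2
  'the' -> 3
  'the' -> 3

Encoded: [1, 3, 2, 3, 3]


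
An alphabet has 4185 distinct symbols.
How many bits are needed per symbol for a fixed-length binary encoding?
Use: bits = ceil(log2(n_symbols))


log2(4185) = 12.031
Bracket: 2^12 = 4096 < 4185 <= 2^13 = 8192
So ceil(log2(4185)) = 13

bits = ceil(log2(4185)) = ceil(12.031) = 13 bits


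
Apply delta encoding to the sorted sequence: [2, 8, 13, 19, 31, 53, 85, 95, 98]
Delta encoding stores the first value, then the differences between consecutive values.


First value: 2
Deltas:
  8 - 2 = 6
  13 - 8 = 5
  19 - 13 = 6
  31 - 19 = 12
  53 - 31 = 22
  85 - 53 = 32
  95 - 85 = 10
  98 - 95 = 3


Delta encoded: [2, 6, 5, 6, 12, 22, 32, 10, 3]


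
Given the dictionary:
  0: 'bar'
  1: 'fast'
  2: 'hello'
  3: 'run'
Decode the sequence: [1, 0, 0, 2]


Look up each index in the dictionary:
  1 -> 'fast'
  0 -> 'bar'
  0 -> 'bar'
  2 -> 'hello'

Decoded: "fast bar bar hello"


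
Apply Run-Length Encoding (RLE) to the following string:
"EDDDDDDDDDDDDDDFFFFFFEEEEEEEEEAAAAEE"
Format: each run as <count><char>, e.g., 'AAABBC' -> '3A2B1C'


Scanning runs left to right:
  i=0: run of 'E' x 1 -> '1E'
  i=1: run of 'D' x 14 -> '14D'
  i=15: run of 'F' x 6 -> '6F'
  i=21: run of 'E' x 9 -> '9E'
  i=30: run of 'A' x 4 -> '4A'
  i=34: run of 'E' x 2 -> '2E'

RLE = 1E14D6F9E4A2E


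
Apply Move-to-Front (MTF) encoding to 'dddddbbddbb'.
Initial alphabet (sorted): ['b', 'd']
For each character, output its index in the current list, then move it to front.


MTF encoding:
'd': index 1 in ['b', 'd'] -> ['d', 'b']
'd': index 0 in ['d', 'b'] -> ['d', 'b']
'd': index 0 in ['d', 'b'] -> ['d', 'b']
'd': index 0 in ['d', 'b'] -> ['d', 'b']
'd': index 0 in ['d', 'b'] -> ['d', 'b']
'b': index 1 in ['d', 'b'] -> ['b', 'd']
'b': index 0 in ['b', 'd'] -> ['b', 'd']
'd': index 1 in ['b', 'd'] -> ['d', 'b']
'd': index 0 in ['d', 'b'] -> ['d', 'b']
'b': index 1 in ['d', 'b'] -> ['b', 'd']
'b': index 0 in ['b', 'd'] -> ['b', 'd']


Output: [1, 0, 0, 0, 0, 1, 0, 1, 0, 1, 0]


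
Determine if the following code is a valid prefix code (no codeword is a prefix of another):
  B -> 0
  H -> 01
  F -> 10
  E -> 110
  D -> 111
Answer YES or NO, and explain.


Checking each pair (does one codeword prefix another?):
  B='0' vs H='01': prefix -- VIOLATION

NO -- this is NOT a valid prefix code. B (0) is a prefix of H (01).


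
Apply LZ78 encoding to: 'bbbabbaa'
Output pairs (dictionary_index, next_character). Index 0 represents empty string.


LZ78 encoding steps:
Dictionary: {0: ''}
Step 1: w='' (idx 0), next='b' -> output (0, 'b'), add 'b' as idx 1
Step 2: w='b' (idx 1), next='b' -> output (1, 'b'), add 'bb' as idx 2
Step 3: w='' (idx 0), next='a' -> output (0, 'a'), add 'a' as idx 3
Step 4: w='bb' (idx 2), next='a' -> output (2, 'a'), add 'bba' as idx 4
Step 5: w='a' (idx 3), end of input -> output (3, '')


Encoded: [(0, 'b'), (1, 'b'), (0, 'a'), (2, 'a'), (3, '')]


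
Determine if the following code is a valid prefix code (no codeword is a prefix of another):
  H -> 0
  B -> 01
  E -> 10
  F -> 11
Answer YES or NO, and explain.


Checking each pair (does one codeword prefix another?):
  H='0' vs B='01': prefix -- VIOLATION

NO -- this is NOT a valid prefix code. H (0) is a prefix of B (01).


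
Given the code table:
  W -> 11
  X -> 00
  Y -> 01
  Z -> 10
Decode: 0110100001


Decoding:
01 -> Y
10 -> Z
10 -> Z
00 -> X
01 -> Y


Result: YZZXY


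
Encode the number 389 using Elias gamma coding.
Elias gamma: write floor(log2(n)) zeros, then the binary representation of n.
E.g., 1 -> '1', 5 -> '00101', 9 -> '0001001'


num_bits = floor(log2(389)) + 1 = 9
leading_zeros = num_bits - 1 = 8
binary(389) = 110000101

Elias gamma(389) = '00000000' + '110000101' = 00000000110000101 (17 bits)


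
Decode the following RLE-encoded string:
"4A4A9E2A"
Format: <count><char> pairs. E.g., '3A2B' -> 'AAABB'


Expanding each <count><char> pair:
  4A -> 'AAAA'
  4A -> 'AAAA'
  9E -> 'EEEEEEEEE'
  2A -> 'AA'

Decoded = AAAAAAAAEEEEEEEEEAA


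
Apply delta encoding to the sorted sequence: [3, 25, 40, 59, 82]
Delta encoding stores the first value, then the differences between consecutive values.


First value: 3
Deltas:
  25 - 3 = 22
  40 - 25 = 15
  59 - 40 = 19
  82 - 59 = 23


Delta encoded: [3, 22, 15, 19, 23]


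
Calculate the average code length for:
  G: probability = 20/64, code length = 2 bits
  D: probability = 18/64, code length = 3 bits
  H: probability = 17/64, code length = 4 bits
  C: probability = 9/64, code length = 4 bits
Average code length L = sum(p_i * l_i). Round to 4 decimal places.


Weighted contributions p_i * l_i:
  G: (20/64) * 2 = 40/64
  D: (18/64) * 3 = 54/64
  H: (17/64) * 4 = 68/64
  C: (9/64) * 4 = 36/64
Sum = (40 + 54 + 68 + 36)/64 = 198/64

L = 198/64 = 3.0938 bits/symbol


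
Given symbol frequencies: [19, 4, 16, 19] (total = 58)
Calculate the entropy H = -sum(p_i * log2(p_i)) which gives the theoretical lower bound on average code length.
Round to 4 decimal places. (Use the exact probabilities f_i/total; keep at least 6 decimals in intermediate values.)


Per-symbol terms -p_i * log2(p_i) with p_i = f_i/58:
  p = 19/58 = 0.327586: log2(p) = -1.610053, -p*log2(p) = 0.527431
  p = 4/58 = 0.068966: log2(p) = -3.857981, -p*log2(p) = 0.266068
  p = 16/58 = 0.275862: log2(p) = -1.857981, -p*log2(p) = 0.512546
  p = 19/58 = 0.327586: log2(p) = -1.610053, -p*log2(p) = 0.527431
H = 0.527431 + 0.266068 + 0.512546 + 0.527431 = 1.833476

H = 1.8335 bits/symbol


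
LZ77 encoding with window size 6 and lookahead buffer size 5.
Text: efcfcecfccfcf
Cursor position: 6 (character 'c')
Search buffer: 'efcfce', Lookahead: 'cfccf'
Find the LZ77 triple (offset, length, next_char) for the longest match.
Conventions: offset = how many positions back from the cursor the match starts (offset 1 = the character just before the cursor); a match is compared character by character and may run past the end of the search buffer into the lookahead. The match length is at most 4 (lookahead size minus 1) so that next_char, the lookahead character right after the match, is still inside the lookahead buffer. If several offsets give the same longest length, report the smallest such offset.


Try each offset into the search buffer:
  offset=1 (pos 5, char 'e'): match length 0
  offset=2 (pos 4, char 'c'): match length 1
  offset=3 (pos 3, char 'f'): match length 0
  offset=4 (pos 2, char 'c'): match length 3
  offset=5 (pos 1, char 'f'): match length 0
  offset=6 (pos 0, char 'e'): match length 0
Longest match has length 3 at offset 4.
next_char = character at position 6 + 3 = 9 -> 'c'

Best match: offset=4, length=3 (matching 'cfc' starting at position 2)
LZ77 triple: (4, 3, 'c')


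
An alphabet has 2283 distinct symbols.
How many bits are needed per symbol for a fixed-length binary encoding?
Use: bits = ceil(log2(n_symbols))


log2(2283) = 11.1567
Bracket: 2^11 = 2048 < 2283 <= 2^12 = 4096
So ceil(log2(2283)) = 12

bits = ceil(log2(2283)) = ceil(11.1567) = 12 bits


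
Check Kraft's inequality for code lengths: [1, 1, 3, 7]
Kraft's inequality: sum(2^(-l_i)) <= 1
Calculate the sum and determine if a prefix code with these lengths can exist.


Sum = 2^(-1) + 2^(-1) + 2^(-3) + 2^(-7)
    = 0.5 + 0.5 + 0.125 + 0.0078125
    = 145/128 = 1.1328125
Since 1.1328125 > 1, Kraft's inequality is NOT satisfied.
A prefix code with these lengths CANNOT exist.

Kraft sum = 1.1328125. Not satisfied.


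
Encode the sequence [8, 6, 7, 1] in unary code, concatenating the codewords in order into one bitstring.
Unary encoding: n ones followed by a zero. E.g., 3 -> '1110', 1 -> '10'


Encode each number as n ones followed by a terminating 0:
  8 -> 111111110 (9 bits)
  6 -> 1111110 (7 bits)
  7 -> 11111110 (8 bits)
  1 -> 10 (2 bits)
Total length = 9 + 7 + 8 + 2 = 26 bits.

Unary([8, 6, 7, 1]) = 11111111011111101111111010 (26 bits)


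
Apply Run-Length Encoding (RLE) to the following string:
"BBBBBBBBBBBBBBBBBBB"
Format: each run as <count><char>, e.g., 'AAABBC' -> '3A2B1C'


Scanning runs left to right:
  i=0: run of 'B' x 19 -> '19B'

RLE = 19B


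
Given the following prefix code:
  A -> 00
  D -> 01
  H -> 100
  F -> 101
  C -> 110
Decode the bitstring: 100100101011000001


Decoding step by step:
Bits 100 -> H
Bits 100 -> H
Bits 101 -> F
Bits 01 -> D
Bits 100 -> H
Bits 00 -> A
Bits 01 -> D


Decoded message: HHFDHAD


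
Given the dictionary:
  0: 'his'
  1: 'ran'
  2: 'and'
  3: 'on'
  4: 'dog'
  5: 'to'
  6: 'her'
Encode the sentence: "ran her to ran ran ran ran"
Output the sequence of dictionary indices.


Look up each word in the dictionary:
  'ran' -> 1
  'her' -> 6
  'to' -> 5
  'ran' -> 1
  'ran' -> 1
  'ran' -> 1
  'ran' -> 1

Encoded: [1, 6, 5, 1, 1, 1, 1]


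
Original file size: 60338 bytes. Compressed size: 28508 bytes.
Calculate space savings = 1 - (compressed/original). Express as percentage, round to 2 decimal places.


ratio = compressed/original = 28508/60338 = 0.472472
savings = 1 - ratio = 1 - 0.472472 = 0.527528
as a percentage: 0.527528 * 100 = 52.75%

Space savings = 1 - 28508/60338 = 52.75%


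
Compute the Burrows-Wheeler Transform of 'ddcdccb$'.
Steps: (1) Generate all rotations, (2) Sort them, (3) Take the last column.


Rotations (sorted):
  0: $ddcdccb -> last char: b
  1: b$ddcdcc -> last char: c
  2: cb$ddcdc -> last char: c
  3: ccb$ddcd -> last char: d
  4: cdccb$dd -> last char: d
  5: dccb$ddc -> last char: c
  6: dcdccb$d -> last char: d
  7: ddcdccb$ -> last char: $


BWT = bccddcd$


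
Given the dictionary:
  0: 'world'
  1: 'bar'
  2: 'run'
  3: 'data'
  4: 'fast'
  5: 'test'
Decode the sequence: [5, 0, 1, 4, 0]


Look up each index in the dictionary:
  5 -> 'test'
  0 -> 'world'
  1 -> 'bar'
  4 -> 'fast'
  0 -> 'world'

Decoded: "test world bar fast world"


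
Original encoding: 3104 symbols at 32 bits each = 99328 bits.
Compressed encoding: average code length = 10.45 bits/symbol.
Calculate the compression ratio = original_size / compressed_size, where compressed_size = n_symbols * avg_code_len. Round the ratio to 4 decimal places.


original_size = n_symbols * orig_bits = 3104 * 32 = 99328 bits
compressed_size = n_symbols * avg_code_len = 3104 * 10.45 = 32436.8 bits
ratio = original_size / compressed_size = 99328 / 32436.8 = 3.0622

Compression ratio = 3.0622


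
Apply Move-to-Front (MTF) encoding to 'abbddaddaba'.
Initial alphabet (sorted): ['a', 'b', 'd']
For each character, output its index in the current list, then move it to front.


MTF encoding:
'a': index 0 in ['a', 'b', 'd'] -> ['a', 'b', 'd']
'b': index 1 in ['a', 'b', 'd'] -> ['b', 'a', 'd']
'b': index 0 in ['b', 'a', 'd'] -> ['b', 'a', 'd']
'd': index 2 in ['b', 'a', 'd'] -> ['d', 'b', 'a']
'd': index 0 in ['d', 'b', 'a'] -> ['d', 'b', 'a']
'a': index 2 in ['d', 'b', 'a'] -> ['a', 'd', 'b']
'd': index 1 in ['a', 'd', 'b'] -> ['d', 'a', 'b']
'd': index 0 in ['d', 'a', 'b'] -> ['d', 'a', 'b']
'a': index 1 in ['d', 'a', 'b'] -> ['a', 'd', 'b']
'b': index 2 in ['a', 'd', 'b'] -> ['b', 'a', 'd']
'a': index 1 in ['b', 'a', 'd'] -> ['a', 'b', 'd']


Output: [0, 1, 0, 2, 0, 2, 1, 0, 1, 2, 1]


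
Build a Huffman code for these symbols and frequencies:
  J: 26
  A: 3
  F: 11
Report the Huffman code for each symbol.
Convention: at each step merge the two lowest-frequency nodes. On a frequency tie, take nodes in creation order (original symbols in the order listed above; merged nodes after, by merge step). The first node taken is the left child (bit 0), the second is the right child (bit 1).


Huffman tree construction:
Step 1: Merge A(3) + F(11) = 14
Step 2: Merge (A+F)(14) + J(26) = 40
Read each symbol's code off the tree from the root (left child = 0, right child = 1).

Codes:
  J: 1 (length 1)
  A: 00 (length 2)
  F: 01 (length 2)
Average code length: 54/40 = 1.3500 bits/symbol


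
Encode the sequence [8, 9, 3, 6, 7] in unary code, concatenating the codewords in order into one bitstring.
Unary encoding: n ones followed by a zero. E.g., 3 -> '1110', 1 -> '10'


Encode each number as n ones followed by a terminating 0:
  8 -> 111111110 (9 bits)
  9 -> 1111111110 (10 bits)
  3 -> 1110 (4 bits)
  6 -> 1111110 (7 bits)
  7 -> 11111110 (8 bits)
Total length = 9 + 10 + 4 + 7 + 8 = 38 bits.

Unary([8, 9, 3, 6, 7]) = 11111111011111111101110111111011111110 (38 bits)


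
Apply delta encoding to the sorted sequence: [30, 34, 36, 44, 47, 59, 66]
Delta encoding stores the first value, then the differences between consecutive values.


First value: 30
Deltas:
  34 - 30 = 4
  36 - 34 = 2
  44 - 36 = 8
  47 - 44 = 3
  59 - 47 = 12
  66 - 59 = 7


Delta encoded: [30, 4, 2, 8, 3, 12, 7]


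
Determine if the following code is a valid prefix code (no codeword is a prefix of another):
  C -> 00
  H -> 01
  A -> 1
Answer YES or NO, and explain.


Checking each pair (does one codeword prefix another?):
  C='00' vs H='01': no prefix
  C='00' vs A='1': no prefix
  H='01' vs C='00': no prefix
  H='01' vs A='1': no prefix
  A='1' vs C='00': no prefix
  A='1' vs H='01': no prefix
No violation found over all pairs.

YES -- this is a valid prefix code. No codeword is a prefix of any other codeword.


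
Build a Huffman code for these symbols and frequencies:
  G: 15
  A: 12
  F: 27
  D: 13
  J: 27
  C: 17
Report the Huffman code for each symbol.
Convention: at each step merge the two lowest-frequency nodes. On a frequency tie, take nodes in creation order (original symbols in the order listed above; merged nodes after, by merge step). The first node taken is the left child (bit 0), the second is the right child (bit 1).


Huffman tree construction:
Step 1: Merge A(12) + D(13) = 25
Step 2: Merge G(15) + C(17) = 32
Step 3: Merge (A+D)(25) + F(27) = 52
Step 4: Merge J(27) + (G+C)(32) = 59
Step 5: Merge ((A+D)+F)(52) + (J+(G+C))(59) = 111
Read each symbol's code off the tree from the root (left child = 0, right child = 1).

Codes:
  G: 110 (length 3)
  A: 000 (length 3)
  F: 01 (length 2)
  D: 001 (length 3)
  J: 10 (length 2)
  C: 111 (length 3)
Average code length: 279/111 = 2.5135 bits/symbol


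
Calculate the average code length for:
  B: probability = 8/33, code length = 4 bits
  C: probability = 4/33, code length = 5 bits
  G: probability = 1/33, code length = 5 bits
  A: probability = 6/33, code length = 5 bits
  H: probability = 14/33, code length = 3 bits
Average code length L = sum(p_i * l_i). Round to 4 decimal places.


Weighted contributions p_i * l_i:
  B: (8/33) * 4 = 32/33
  C: (4/33) * 5 = 20/33
  G: (1/33) * 5 = 5/33
  A: (6/33) * 5 = 30/33
  H: (14/33) * 3 = 42/33
Sum = (32 + 20 + 5 + 30 + 42)/33 = 129/33

L = 129/33 = 3.9091 bits/symbol


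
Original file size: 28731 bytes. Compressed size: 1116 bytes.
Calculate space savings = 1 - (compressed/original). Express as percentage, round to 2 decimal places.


ratio = compressed/original = 1116/28731 = 0.038843
savings = 1 - ratio = 1 - 0.038843 = 0.961157
as a percentage: 0.961157 * 100 = 96.12%

Space savings = 1 - 1116/28731 = 96.12%


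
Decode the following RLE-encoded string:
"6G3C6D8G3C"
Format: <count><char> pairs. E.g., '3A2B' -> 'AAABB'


Expanding each <count><char> pair:
  6G -> 'GGGGGG'
  3C -> 'CCC'
  6D -> 'DDDDDD'
  8G -> 'GGGGGGGG'
  3C -> 'CCC'

Decoded = GGGGGGCCCDDDDDDGGGGGGGGCCC


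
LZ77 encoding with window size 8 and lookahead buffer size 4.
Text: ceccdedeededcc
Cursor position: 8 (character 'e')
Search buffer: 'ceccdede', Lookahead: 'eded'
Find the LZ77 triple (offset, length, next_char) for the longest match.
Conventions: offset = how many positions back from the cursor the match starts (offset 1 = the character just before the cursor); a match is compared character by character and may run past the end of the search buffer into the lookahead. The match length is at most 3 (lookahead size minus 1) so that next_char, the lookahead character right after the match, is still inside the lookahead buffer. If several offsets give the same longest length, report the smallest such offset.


Try each offset into the search buffer:
  offset=1 (pos 7, char 'e'): match length 1
  offset=2 (pos 6, char 'd'): match length 0
  offset=3 (pos 5, char 'e'): match length 3
  offset=4 (pos 4, char 'd'): match length 0
  offset=5 (pos 3, char 'c'): match length 0
  offset=6 (pos 2, char 'c'): match length 0
  offset=7 (pos 1, char 'e'): match length 1
  offset=8 (pos 0, char 'c'): match length 0
Longest match has length 3 at offset 3.
next_char = character at position 8 + 3 = 11 -> 'd'

Best match: offset=3, length=3 (matching 'ede' starting at position 5)
LZ77 triple: (3, 3, 'd')


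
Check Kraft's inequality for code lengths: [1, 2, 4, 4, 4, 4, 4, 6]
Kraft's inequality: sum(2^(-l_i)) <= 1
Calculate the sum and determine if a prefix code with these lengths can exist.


Sum = 2^(-1) + 2^(-2) + 2^(-4) + 2^(-4) + 2^(-4) + 2^(-4) + 2^(-4) + 2^(-6)
    = 0.5 + 0.25 + 0.0625 + 0.0625 + 0.0625 + 0.0625 + 0.0625 + 0.015625
    = 69/64 = 1.078125
Since 1.078125 > 1, Kraft's inequality is NOT satisfied.
A prefix code with these lengths CANNOT exist.

Kraft sum = 1.078125. Not satisfied.


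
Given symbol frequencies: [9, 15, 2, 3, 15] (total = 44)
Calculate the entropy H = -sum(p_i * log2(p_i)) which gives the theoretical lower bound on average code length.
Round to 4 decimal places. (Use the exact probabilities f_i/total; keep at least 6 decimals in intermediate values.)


Per-symbol terms -p_i * log2(p_i) with p_i = f_i/44:
  p = 9/44 = 0.204545: log2(p) = -2.289507, -p*log2(p) = 0.468308
  p = 15/44 = 0.340909: log2(p) = -1.552541, -p*log2(p) = 0.529275
  p = 2/44 = 0.045455: log2(p) = -4.459432, -p*log2(p) = 0.202701
  p = 3/44 = 0.068182: log2(p) = -3.874469, -p*log2(p) = 0.264168
  p = 15/44 = 0.340909: log2(p) = -1.552541, -p*log2(p) = 0.529275
H = 0.468308 + 0.529275 + 0.202701 + 0.264168 + 0.529275 = 1.993727

H = 1.9937 bits/symbol


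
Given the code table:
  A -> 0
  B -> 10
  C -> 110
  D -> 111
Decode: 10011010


Decoding:
10 -> B
0 -> A
110 -> C
10 -> B


Result: BACB


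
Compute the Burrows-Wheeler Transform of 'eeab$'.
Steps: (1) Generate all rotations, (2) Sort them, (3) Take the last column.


Rotations (sorted):
  0: $eeab -> last char: b
  1: ab$ee -> last char: e
  2: b$eea -> last char: a
  3: eab$e -> last char: e
  4: eeab$ -> last char: $


BWT = beae$


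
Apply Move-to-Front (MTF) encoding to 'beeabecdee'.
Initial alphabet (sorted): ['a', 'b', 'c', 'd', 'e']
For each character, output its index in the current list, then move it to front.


MTF encoding:
'b': index 1 in ['a', 'b', 'c', 'd', 'e'] -> ['b', 'a', 'c', 'd', 'e']
'e': index 4 in ['b', 'a', 'c', 'd', 'e'] -> ['e', 'b', 'a', 'c', 'd']
'e': index 0 in ['e', 'b', 'a', 'c', 'd'] -> ['e', 'b', 'a', 'c', 'd']
'a': index 2 in ['e', 'b', 'a', 'c', 'd'] -> ['a', 'e', 'b', 'c', 'd']
'b': index 2 in ['a', 'e', 'b', 'c', 'd'] -> ['b', 'a', 'e', 'c', 'd']
'e': index 2 in ['b', 'a', 'e', 'c', 'd'] -> ['e', 'b', 'a', 'c', 'd']
'c': index 3 in ['e', 'b', 'a', 'c', 'd'] -> ['c', 'e', 'b', 'a', 'd']
'd': index 4 in ['c', 'e', 'b', 'a', 'd'] -> ['d', 'c', 'e', 'b', 'a']
'e': index 2 in ['d', 'c', 'e', 'b', 'a'] -> ['e', 'd', 'c', 'b', 'a']
'e': index 0 in ['e', 'd', 'c', 'b', 'a'] -> ['e', 'd', 'c', 'b', 'a']


Output: [1, 4, 0, 2, 2, 2, 3, 4, 2, 0]


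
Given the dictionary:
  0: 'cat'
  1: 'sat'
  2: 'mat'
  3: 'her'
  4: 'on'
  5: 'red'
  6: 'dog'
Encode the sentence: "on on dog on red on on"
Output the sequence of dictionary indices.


Look up each word in the dictionary:
  'on' -> 4
  'on' -> 4
  'dog' -> 6
  'on' -> 4
  'red' -> 5
  'on' -> 4
  'on' -> 4

Encoded: [4, 4, 6, 4, 5, 4, 4]


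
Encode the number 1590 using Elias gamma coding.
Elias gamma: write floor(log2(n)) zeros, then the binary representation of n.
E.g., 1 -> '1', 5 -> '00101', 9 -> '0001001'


num_bits = floor(log2(1590)) + 1 = 11
leading_zeros = num_bits - 1 = 10
binary(1590) = 11000110110

Elias gamma(1590) = '0000000000' + '11000110110' = 000000000011000110110 (21 bits)


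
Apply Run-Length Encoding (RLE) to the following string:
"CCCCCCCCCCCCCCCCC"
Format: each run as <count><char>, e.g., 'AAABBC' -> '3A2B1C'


Scanning runs left to right:
  i=0: run of 'C' x 17 -> '17C'

RLE = 17C


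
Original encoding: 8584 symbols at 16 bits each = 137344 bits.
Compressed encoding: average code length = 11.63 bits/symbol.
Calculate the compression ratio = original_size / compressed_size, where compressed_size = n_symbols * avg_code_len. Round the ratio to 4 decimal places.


original_size = n_symbols * orig_bits = 8584 * 16 = 137344 bits
compressed_size = n_symbols * avg_code_len = 8584 * 11.63 = 99831.92 bits
ratio = original_size / compressed_size = 137344 / 99831.92 = 1.3758

Compression ratio = 1.3758


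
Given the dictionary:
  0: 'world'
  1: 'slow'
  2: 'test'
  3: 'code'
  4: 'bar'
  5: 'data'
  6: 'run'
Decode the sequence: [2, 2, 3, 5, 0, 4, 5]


Look up each index in the dictionary:
  2 -> 'test'
  2 -> 'test'
  3 -> 'code'
  5 -> 'data'
  0 -> 'world'
  4 -> 'bar'
  5 -> 'data'

Decoded: "test test code data world bar data"


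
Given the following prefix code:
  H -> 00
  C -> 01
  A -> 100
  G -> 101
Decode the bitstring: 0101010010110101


Decoding step by step:
Bits 01 -> C
Bits 01 -> C
Bits 01 -> C
Bits 00 -> H
Bits 101 -> G
Bits 101 -> G
Bits 01 -> C


Decoded message: CCCHGGC


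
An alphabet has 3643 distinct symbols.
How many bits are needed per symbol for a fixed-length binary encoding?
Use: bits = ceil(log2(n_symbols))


log2(3643) = 11.8309
Bracket: 2^11 = 2048 < 3643 <= 2^12 = 4096
So ceil(log2(3643)) = 12

bits = ceil(log2(3643)) = ceil(11.8309) = 12 bits


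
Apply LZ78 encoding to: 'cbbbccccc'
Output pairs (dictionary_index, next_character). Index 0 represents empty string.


LZ78 encoding steps:
Dictionary: {0: ''}
Step 1: w='' (idx 0), next='c' -> output (0, 'c'), add 'c' as idx 1
Step 2: w='' (idx 0), next='b' -> output (0, 'b'), add 'b' as idx 2
Step 3: w='b' (idx 2), next='b' -> output (2, 'b'), add 'bb' as idx 3
Step 4: w='c' (idx 1), next='c' -> output (1, 'c'), add 'cc' as idx 4
Step 5: w='cc' (idx 4), next='c' -> output (4, 'c'), add 'ccc' as idx 5


Encoded: [(0, 'c'), (0, 'b'), (2, 'b'), (1, 'c'), (4, 'c')]


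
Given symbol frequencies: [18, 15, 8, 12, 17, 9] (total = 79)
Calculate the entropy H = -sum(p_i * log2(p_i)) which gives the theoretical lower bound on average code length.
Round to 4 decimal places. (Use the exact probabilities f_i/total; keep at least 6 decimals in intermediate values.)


Per-symbol terms -p_i * log2(p_i) with p_i = f_i/79:
  p = 18/79 = 0.227848: log2(p) = -2.133856, -p*log2(p) = 0.486195
  p = 15/79 = 0.189873: log2(p) = -2.396890, -p*log2(p) = 0.455106
  p = 8/79 = 0.101266: log2(p) = -3.303781, -p*log2(p) = 0.334560
  p = 12/79 = 0.151899: log2(p) = -2.718818, -p*log2(p) = 0.412985
  p = 17/79 = 0.215190: log2(p) = -2.216318, -p*log2(p) = 0.476929
  p = 9/79 = 0.113924: log2(p) = -3.133856, -p*log2(p) = 0.357022
H = 0.486195 + 0.455106 + 0.334560 + 0.412985 + 0.476929 + 0.357022 = 2.522797

H = 2.5228 bits/symbol


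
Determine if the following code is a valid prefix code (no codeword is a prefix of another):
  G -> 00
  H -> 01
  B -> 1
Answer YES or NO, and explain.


Checking each pair (does one codeword prefix another?):
  G='00' vs H='01': no prefix
  G='00' vs B='1': no prefix
  H='01' vs G='00': no prefix
  H='01' vs B='1': no prefix
  B='1' vs G='00': no prefix
  B='1' vs H='01': no prefix
No violation found over all pairs.

YES -- this is a valid prefix code. No codeword is a prefix of any other codeword.


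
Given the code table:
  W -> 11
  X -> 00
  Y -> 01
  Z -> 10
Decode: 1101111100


Decoding:
11 -> W
01 -> Y
11 -> W
11 -> W
00 -> X


Result: WYWWX


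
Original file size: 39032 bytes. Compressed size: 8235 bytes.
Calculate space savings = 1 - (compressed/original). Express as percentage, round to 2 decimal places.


ratio = compressed/original = 8235/39032 = 0.210981
savings = 1 - ratio = 1 - 0.210981 = 0.789019
as a percentage: 0.789019 * 100 = 78.9%

Space savings = 1 - 8235/39032 = 78.9%


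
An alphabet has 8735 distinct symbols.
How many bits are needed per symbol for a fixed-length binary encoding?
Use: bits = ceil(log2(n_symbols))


log2(8735) = 13.0926
Bracket: 2^13 = 8192 < 8735 <= 2^14 = 16384
So ceil(log2(8735)) = 14

bits = ceil(log2(8735)) = ceil(13.0926) = 14 bits


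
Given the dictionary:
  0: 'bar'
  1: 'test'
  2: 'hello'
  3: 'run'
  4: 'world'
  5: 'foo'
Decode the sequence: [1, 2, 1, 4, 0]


Look up each index in the dictionary:
  1 -> 'test'
  2 -> 'hello'
  1 -> 'test'
  4 -> 'world'
  0 -> 'bar'

Decoded: "test hello test world bar"


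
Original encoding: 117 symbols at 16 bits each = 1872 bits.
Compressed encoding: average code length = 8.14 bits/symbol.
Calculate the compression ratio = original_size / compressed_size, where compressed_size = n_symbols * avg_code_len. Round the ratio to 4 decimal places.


original_size = n_symbols * orig_bits = 117 * 16 = 1872 bits
compressed_size = n_symbols * avg_code_len = 117 * 8.14 = 952.38 bits
ratio = original_size / compressed_size = 1872 / 952.38 = 1.9656

Compression ratio = 1.9656


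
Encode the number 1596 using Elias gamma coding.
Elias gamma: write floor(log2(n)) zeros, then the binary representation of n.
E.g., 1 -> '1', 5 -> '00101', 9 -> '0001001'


num_bits = floor(log2(1596)) + 1 = 11
leading_zeros = num_bits - 1 = 10
binary(1596) = 11000111100

Elias gamma(1596) = '0000000000' + '11000111100' = 000000000011000111100 (21 bits)


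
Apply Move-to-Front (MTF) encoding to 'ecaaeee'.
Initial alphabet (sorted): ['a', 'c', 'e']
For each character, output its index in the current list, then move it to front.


MTF encoding:
'e': index 2 in ['a', 'c', 'e'] -> ['e', 'a', 'c']
'c': index 2 in ['e', 'a', 'c'] -> ['c', 'e', 'a']
'a': index 2 in ['c', 'e', 'a'] -> ['a', 'c', 'e']
'a': index 0 in ['a', 'c', 'e'] -> ['a', 'c', 'e']
'e': index 2 in ['a', 'c', 'e'] -> ['e', 'a', 'c']
'e': index 0 in ['e', 'a', 'c'] -> ['e', 'a', 'c']
'e': index 0 in ['e', 'a', 'c'] -> ['e', 'a', 'c']


Output: [2, 2, 2, 0, 2, 0, 0]


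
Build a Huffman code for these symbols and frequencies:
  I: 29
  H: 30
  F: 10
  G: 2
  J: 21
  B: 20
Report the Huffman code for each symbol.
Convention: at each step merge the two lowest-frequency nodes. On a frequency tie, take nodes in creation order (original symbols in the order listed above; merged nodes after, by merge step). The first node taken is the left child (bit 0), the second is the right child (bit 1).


Huffman tree construction:
Step 1: Merge G(2) + F(10) = 12
Step 2: Merge (G+F)(12) + B(20) = 32
Step 3: Merge J(21) + I(29) = 50
Step 4: Merge H(30) + ((G+F)+B)(32) = 62
Step 5: Merge (J+I)(50) + (H+((G+F)+B))(62) = 112
Read each symbol's code off the tree from the root (left child = 0, right child = 1).

Codes:
  I: 01 (length 2)
  H: 10 (length 2)
  F: 1101 (length 4)
  G: 1100 (length 4)
  J: 00 (length 2)
  B: 111 (length 3)
Average code length: 268/112 = 2.3929 bits/symbol


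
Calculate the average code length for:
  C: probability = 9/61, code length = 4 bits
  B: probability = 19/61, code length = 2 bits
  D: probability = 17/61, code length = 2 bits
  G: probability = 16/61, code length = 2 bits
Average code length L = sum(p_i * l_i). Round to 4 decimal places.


Weighted contributions p_i * l_i:
  C: (9/61) * 4 = 36/61
  B: (19/61) * 2 = 38/61
  D: (17/61) * 2 = 34/61
  G: (16/61) * 2 = 32/61
Sum = (36 + 38 + 34 + 32)/61 = 140/61

L = 140/61 = 2.2951 bits/symbol


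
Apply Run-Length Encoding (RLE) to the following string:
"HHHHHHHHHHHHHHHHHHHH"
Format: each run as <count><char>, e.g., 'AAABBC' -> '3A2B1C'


Scanning runs left to right:
  i=0: run of 'H' x 20 -> '20H'

RLE = 20H


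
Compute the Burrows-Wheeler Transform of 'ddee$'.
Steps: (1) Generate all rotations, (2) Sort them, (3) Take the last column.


Rotations (sorted):
  0: $ddee -> last char: e
  1: ddee$ -> last char: $
  2: dee$d -> last char: d
  3: e$dde -> last char: e
  4: ee$dd -> last char: d


BWT = e$ded


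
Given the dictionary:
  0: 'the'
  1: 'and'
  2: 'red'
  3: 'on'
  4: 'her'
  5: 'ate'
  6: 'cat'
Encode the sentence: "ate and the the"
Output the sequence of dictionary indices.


Look up each word in the dictionary:
  'ate' -> 5
  'and' -> 1
  'the' -> 0
  'the' -> 0

Encoded: [5, 1, 0, 0]


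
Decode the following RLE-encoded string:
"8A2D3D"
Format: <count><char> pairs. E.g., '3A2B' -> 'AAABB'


Expanding each <count><char> pair:
  8A -> 'AAAAAAAA'
  2D -> 'DD'
  3D -> 'DDD'

Decoded = AAAAAAAADDDDD


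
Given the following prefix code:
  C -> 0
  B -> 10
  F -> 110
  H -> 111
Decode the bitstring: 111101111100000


Decoding step by step:
Bits 111 -> H
Bits 10 -> B
Bits 111 -> H
Bits 110 -> F
Bits 0 -> C
Bits 0 -> C
Bits 0 -> C
Bits 0 -> C


Decoded message: HBHFCCCC


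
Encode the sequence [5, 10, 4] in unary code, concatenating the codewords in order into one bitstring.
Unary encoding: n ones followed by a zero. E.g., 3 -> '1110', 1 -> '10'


Encode each number as n ones followed by a terminating 0:
  5 -> 111110 (6 bits)
  10 -> 11111111110 (11 bits)
  4 -> 11110 (5 bits)
Total length = 6 + 11 + 5 = 22 bits.

Unary([5, 10, 4]) = 1111101111111111011110 (22 bits)


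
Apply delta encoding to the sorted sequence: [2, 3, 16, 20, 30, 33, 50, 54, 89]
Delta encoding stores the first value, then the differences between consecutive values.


First value: 2
Deltas:
  3 - 2 = 1
  16 - 3 = 13
  20 - 16 = 4
  30 - 20 = 10
  33 - 30 = 3
  50 - 33 = 17
  54 - 50 = 4
  89 - 54 = 35


Delta encoded: [2, 1, 13, 4, 10, 3, 17, 4, 35]


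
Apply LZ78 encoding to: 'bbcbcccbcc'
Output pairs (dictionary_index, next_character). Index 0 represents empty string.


LZ78 encoding steps:
Dictionary: {0: ''}
Step 1: w='' (idx 0), next='b' -> output (0, 'b'), add 'b' as idx 1
Step 2: w='b' (idx 1), next='c' -> output (1, 'c'), add 'bc' as idx 2
Step 3: w='bc' (idx 2), next='c' -> output (2, 'c'), add 'bcc' as idx 3
Step 4: w='' (idx 0), next='c' -> output (0, 'c'), add 'c' as idx 4
Step 5: w='bcc' (idx 3), end of input -> output (3, '')


Encoded: [(0, 'b'), (1, 'c'), (2, 'c'), (0, 'c'), (3, '')]


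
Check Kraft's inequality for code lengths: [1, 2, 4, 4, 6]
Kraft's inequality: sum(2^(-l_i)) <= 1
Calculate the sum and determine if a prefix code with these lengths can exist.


Sum = 2^(-1) + 2^(-2) + 2^(-4) + 2^(-4) + 2^(-6)
    = 0.5 + 0.25 + 0.0625 + 0.0625 + 0.015625
    = 57/64 = 0.890625
Since 0.890625 <= 1, Kraft's inequality IS satisfied.
A prefix code with these lengths CAN exist.

Kraft sum = 0.890625. Satisfied.


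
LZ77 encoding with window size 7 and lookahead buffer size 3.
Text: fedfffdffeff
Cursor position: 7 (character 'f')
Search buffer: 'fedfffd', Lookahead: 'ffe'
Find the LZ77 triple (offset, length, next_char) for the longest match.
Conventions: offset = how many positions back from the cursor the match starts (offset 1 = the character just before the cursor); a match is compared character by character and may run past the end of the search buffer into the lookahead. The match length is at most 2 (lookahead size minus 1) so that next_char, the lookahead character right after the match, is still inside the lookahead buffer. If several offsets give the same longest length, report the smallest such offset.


Try each offset into the search buffer:
  offset=1 (pos 6, char 'd'): match length 0
  offset=2 (pos 5, char 'f'): match length 1
  offset=3 (pos 4, char 'f'): match length 2
  offset=4 (pos 3, char 'f'): match length 2
  offset=5 (pos 2, char 'd'): match length 0
  offset=6 (pos 1, char 'e'): match length 0
  offset=7 (pos 0, char 'f'): match length 1
Longest match has length 2, found at offsets 3, 4; take the smallest, offset 3.
next_char = character at position 7 + 2 = 9 -> 'e'

Best match: offset=3, length=2 (matching 'ff' starting at position 4)
LZ77 triple: (3, 2, 'e')


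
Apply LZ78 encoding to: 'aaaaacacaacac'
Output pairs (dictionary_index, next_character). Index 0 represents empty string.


LZ78 encoding steps:
Dictionary: {0: ''}
Step 1: w='' (idx 0), next='a' -> output (0, 'a'), add 'a' as idx 1
Step 2: w='a' (idx 1), next='a' -> output (1, 'a'), add 'aa' as idx 2
Step 3: w='aa' (idx 2), next='c' -> output (2, 'c'), add 'aac' as idx 3
Step 4: w='a' (idx 1), next='c' -> output (1, 'c'), add 'ac' as idx 4
Step 5: w='aac' (idx 3), next='a' -> output (3, 'a'), add 'aaca' as idx 5
Step 6: w='' (idx 0), next='c' -> output (0, 'c'), add 'c' as idx 6


Encoded: [(0, 'a'), (1, 'a'), (2, 'c'), (1, 'c'), (3, 'a'), (0, 'c')]


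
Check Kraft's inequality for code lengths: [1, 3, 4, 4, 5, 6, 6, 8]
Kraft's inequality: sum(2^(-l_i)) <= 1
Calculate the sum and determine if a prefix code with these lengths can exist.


Sum = 2^(-1) + 2^(-3) + 2^(-4) + 2^(-4) + 2^(-5) + 2^(-6) + 2^(-6) + 2^(-8)
    = 0.5 + 0.125 + 0.0625 + 0.0625 + 0.03125 + 0.015625 + 0.015625 + 0.00390625
    = 209/256 = 0.81640625
Since 0.81640625 <= 1, Kraft's inequality IS satisfied.
A prefix code with these lengths CAN exist.

Kraft sum = 0.81640625. Satisfied.


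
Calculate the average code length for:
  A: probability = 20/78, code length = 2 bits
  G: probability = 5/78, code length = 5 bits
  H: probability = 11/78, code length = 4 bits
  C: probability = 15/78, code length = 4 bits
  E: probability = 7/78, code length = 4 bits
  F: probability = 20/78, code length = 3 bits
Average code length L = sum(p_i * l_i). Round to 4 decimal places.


Weighted contributions p_i * l_i:
  A: (20/78) * 2 = 40/78
  G: (5/78) * 5 = 25/78
  H: (11/78) * 4 = 44/78
  C: (15/78) * 4 = 60/78
  E: (7/78) * 4 = 28/78
  F: (20/78) * 3 = 60/78
Sum = (40 + 25 + 44 + 60 + 28 + 60)/78 = 257/78

L = 257/78 = 3.2949 bits/symbol
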